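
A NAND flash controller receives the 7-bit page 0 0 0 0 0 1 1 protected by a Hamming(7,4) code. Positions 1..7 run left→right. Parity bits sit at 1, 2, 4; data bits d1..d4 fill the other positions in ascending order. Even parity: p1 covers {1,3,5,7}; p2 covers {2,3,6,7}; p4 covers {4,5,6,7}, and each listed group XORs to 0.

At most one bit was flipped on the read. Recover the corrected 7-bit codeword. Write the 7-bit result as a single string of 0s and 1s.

1000011

s1 (pos 1,3,5,7): 0⊕0⊕0⊕1 = 1
s2 (pos 2,3,6,7): 0⊕0⊕1⊕1 = 0
s4 (pos 4,5,6,7): 0⊕0⊕1⊕1 = 0
Syndrome s4…s1 = 001 → error at position 1.
Flip position 1: 0000011 → 1000011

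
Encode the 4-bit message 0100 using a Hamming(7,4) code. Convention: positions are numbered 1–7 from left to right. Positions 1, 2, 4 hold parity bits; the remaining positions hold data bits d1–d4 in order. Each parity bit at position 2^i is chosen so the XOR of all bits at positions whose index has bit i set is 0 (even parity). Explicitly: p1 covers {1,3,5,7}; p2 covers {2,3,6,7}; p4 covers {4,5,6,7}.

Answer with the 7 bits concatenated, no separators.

1001100

Place data at non-parity positions: p1 p2 0 p4 1 0 0
p1 (pos 1,3,5,7): XOR of data positions = 0⊕1⊕0 = 1
p2 (pos 2,3,6,7): XOR of data positions = 0⊕0⊕0 = 0
p4 (pos 4,5,6,7): XOR of data positions = 1⊕0⊕0 = 1
Codeword: 1001100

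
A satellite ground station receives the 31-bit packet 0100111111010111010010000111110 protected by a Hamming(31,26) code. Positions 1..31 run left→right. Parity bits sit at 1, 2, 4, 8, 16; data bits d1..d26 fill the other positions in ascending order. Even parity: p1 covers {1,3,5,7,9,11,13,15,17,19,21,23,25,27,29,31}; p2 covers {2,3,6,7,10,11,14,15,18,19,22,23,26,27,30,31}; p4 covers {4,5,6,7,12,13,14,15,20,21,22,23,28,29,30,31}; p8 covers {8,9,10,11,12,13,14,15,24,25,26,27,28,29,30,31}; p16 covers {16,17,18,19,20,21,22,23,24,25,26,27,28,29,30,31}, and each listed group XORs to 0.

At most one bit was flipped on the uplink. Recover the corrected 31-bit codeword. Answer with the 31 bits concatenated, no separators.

s1 (pos 1,3,5,7,9,11,13,15,17,19,21,23,25,27,29,31): 0⊕0⊕1⊕1⊕1⊕0⊕0⊕1⊕0⊕0⊕1⊕0⊕0⊕1⊕1⊕0 = 1
s2 (pos 2,3,6,7,10,11,14,15,18,19,22,23,26,27,30,31): 1⊕0⊕1⊕1⊕1⊕0⊕1⊕1⊕1⊕0⊕0⊕0⊕1⊕1⊕1⊕0 = 0
s4 (pos 4,5,6,7,12,13,14,15,20,21,22,23,28,29,30,31): 0⊕1⊕1⊕1⊕1⊕0⊕1⊕1⊕0⊕1⊕0⊕0⊕1⊕1⊕1⊕0 = 0
s8 (pos 8,9,10,11,12,13,14,15,24,25,26,27,28,29,30,31): 1⊕1⊕1⊕0⊕1⊕0⊕1⊕1⊕0⊕0⊕1⊕1⊕1⊕1⊕1⊕0 = 1
s16 (pos 16,17,18,19,20,21,22,23,24,25,26,27,28,29,30,31): 1⊕0⊕1⊕0⊕0⊕1⊕0⊕0⊕0⊕0⊕1⊕1⊕1⊕1⊕1⊕0 = 0
Syndrome s16…s1 = 01001 → error at position 9.
Flip position 9: 0100111111010111010010000111110 → 0100111101010111010010000111110

0100111101010111010010000111110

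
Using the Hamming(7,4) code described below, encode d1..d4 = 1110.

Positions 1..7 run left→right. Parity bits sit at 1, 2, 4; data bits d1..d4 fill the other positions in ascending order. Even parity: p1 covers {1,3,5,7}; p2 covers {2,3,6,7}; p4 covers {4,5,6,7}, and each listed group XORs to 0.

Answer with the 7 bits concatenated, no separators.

Place data at non-parity positions: p1 p2 1 p4 1 1 0
p1 (pos 1,3,5,7): XOR of data positions = 1⊕1⊕0 = 0
p2 (pos 2,3,6,7): XOR of data positions = 1⊕1⊕0 = 0
p4 (pos 4,5,6,7): XOR of data positions = 1⊕1⊕0 = 0
Codeword: 0010110

0010110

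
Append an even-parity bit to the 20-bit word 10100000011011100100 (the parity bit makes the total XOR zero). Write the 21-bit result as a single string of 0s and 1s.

XOR of the 20 data bits: 1⊕0⊕1⊕0⊕0⊕0⊕0⊕0⊕0⊕1⊕1⊕0⊕1⊕1⊕1⊕0⊕0⊕1⊕0⊕0 = 0
Parity bit = 0 (so all 21 bits XOR to 0).

101000000110111001000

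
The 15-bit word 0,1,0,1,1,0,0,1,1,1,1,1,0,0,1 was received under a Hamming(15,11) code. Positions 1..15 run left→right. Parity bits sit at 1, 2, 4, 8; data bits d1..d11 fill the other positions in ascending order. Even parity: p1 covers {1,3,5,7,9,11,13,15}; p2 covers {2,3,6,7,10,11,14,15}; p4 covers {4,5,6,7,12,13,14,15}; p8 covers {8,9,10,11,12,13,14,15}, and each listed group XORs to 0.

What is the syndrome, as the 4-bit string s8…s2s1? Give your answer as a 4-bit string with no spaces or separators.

s1 (pos 1,3,5,7,9,11,13,15): 0⊕0⊕1⊕0⊕1⊕1⊕0⊕1 = 0
s2 (pos 2,3,6,7,10,11,14,15): 1⊕0⊕0⊕0⊕1⊕1⊕0⊕1 = 0
s4 (pos 4,5,6,7,12,13,14,15): 1⊕1⊕0⊕0⊕1⊕0⊕0⊕1 = 0
s8 (pos 8,9,10,11,12,13,14,15): 1⊕1⊕1⊕1⊕1⊕0⊕0⊕1 = 0
Syndrome s8…s1 = 0000 → no error.

0000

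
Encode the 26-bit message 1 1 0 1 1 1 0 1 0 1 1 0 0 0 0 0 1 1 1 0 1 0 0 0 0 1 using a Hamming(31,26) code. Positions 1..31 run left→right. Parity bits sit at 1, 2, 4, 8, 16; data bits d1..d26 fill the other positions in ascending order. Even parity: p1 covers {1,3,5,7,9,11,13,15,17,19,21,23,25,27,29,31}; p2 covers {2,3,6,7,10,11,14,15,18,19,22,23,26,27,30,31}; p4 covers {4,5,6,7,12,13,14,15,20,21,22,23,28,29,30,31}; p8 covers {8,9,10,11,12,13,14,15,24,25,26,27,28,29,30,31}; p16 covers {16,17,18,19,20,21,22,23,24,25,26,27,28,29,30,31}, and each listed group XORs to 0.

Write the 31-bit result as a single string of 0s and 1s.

1110101011010111000001110100001

Place data at non-parity positions: p1 p2 1 p4 1 0 1 p8 1 1 0 1 0 1 1 p16 0 0 0 0 0 1 1 1 0 1 0 0 0 0 1
p1 (pos 1,3,5,7,9,11,13,15,17,19,21,23,25,27,29,31): XOR of data positions = 1⊕1⊕1⊕1⊕0⊕0⊕1⊕0⊕0⊕0⊕1⊕0⊕0⊕0⊕1 = 1
p2 (pos 2,3,6,7,10,11,14,15,18,19,22,23,26,27,30,31): XOR of data positions = 1⊕0⊕1⊕1⊕0⊕1⊕1⊕0⊕0⊕1⊕1⊕1⊕0⊕0⊕1 = 1
p4 (pos 4,5,6,7,12,13,14,15,20,21,22,23,28,29,30,31): XOR of data positions = 1⊕0⊕1⊕1⊕0⊕1⊕1⊕0⊕0⊕1⊕1⊕0⊕0⊕0⊕1 = 0
p8 (pos 8,9,10,11,12,13,14,15,24,25,26,27,28,29,30,31): XOR of data positions = 1⊕1⊕0⊕1⊕0⊕1⊕1⊕1⊕0⊕1⊕0⊕0⊕0⊕0⊕1 = 0
p16 (pos 16,17,18,19,20,21,22,23,24,25,26,27,28,29,30,31): XOR of data positions = 0⊕0⊕0⊕0⊕0⊕1⊕1⊕1⊕0⊕1⊕0⊕0⊕0⊕0⊕1 = 1
Codeword: 1110101011010111000001110100001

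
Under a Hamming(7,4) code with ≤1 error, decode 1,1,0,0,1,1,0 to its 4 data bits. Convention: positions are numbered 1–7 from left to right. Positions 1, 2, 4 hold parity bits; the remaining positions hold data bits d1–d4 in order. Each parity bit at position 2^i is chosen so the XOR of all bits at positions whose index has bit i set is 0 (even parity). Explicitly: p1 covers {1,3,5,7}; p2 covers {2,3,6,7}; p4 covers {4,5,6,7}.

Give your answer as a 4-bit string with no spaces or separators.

s1 (pos 1,3,5,7): 1⊕0⊕1⊕0 = 0
s2 (pos 2,3,6,7): 1⊕0⊕1⊕0 = 0
s4 (pos 4,5,6,7): 0⊕1⊕1⊕0 = 0
Syndrome s4…s1 = 000 → no error.
Read data bits from positions 3,5,6,7: 0110

0110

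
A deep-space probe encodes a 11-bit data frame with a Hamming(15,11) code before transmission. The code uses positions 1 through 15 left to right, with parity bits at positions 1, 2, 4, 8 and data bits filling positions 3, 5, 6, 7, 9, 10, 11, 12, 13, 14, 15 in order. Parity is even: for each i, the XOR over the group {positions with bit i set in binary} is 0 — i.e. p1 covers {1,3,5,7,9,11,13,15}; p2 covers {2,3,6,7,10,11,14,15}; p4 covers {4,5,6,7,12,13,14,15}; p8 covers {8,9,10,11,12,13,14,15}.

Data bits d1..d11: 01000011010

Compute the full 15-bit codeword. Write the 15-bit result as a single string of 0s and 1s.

Place data at non-parity positions: p1 p2 0 p4 1 0 0 p8 0 0 1 1 0 1 0
p1 (pos 1,3,5,7,9,11,13,15): XOR of data positions = 0⊕1⊕0⊕0⊕1⊕0⊕0 = 0
p2 (pos 2,3,6,7,10,11,14,15): XOR of data positions = 0⊕0⊕0⊕0⊕1⊕1⊕0 = 0
p4 (pos 4,5,6,7,12,13,14,15): XOR of data positions = 1⊕0⊕0⊕1⊕0⊕1⊕0 = 1
p8 (pos 8,9,10,11,12,13,14,15): XOR of data positions = 0⊕0⊕1⊕1⊕0⊕1⊕0 = 1
Codeword: 000110010011010

000110010011010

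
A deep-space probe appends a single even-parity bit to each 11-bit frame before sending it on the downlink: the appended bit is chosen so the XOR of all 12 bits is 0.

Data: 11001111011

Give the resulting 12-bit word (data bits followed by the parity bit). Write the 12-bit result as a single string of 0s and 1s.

XOR of the 11 data bits: 1⊕1⊕0⊕0⊕1⊕1⊕1⊕1⊕0⊕1⊕1 = 0
Parity bit = 0 (so all 12 bits XOR to 0).

110011110110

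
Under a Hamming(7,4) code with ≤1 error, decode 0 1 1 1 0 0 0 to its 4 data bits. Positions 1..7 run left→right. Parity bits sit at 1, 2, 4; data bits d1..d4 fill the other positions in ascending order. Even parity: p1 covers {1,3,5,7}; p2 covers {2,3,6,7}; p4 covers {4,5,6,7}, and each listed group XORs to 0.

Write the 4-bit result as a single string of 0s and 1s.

1100

s1 (pos 1,3,5,7): 0⊕1⊕0⊕0 = 1
s2 (pos 2,3,6,7): 1⊕1⊕0⊕0 = 0
s4 (pos 4,5,6,7): 1⊕0⊕0⊕0 = 1
Syndrome s4…s1 = 101 → error at position 5.
Flip position 5: 0111000 → 0111100
Read data bits from positions 3,5,6,7: 1100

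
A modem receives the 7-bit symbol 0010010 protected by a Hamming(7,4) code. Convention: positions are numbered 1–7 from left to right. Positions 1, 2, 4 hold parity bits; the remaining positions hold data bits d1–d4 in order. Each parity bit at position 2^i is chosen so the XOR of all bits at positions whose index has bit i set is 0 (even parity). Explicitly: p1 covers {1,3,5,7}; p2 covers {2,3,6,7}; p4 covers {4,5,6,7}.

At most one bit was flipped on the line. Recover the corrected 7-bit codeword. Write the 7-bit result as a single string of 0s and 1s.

0010110

s1 (pos 1,3,5,7): 0⊕1⊕0⊕0 = 1
s2 (pos 2,3,6,7): 0⊕1⊕1⊕0 = 0
s4 (pos 4,5,6,7): 0⊕0⊕1⊕0 = 1
Syndrome s4…s1 = 101 → error at position 5.
Flip position 5: 0010010 → 0010110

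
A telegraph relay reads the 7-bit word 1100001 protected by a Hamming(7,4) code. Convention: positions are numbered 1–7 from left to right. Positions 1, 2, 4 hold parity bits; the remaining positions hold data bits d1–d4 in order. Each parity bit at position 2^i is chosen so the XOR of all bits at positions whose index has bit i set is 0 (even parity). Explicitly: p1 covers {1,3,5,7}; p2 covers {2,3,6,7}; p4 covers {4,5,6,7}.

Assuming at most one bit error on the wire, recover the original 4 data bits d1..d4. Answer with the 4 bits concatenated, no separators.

s1 (pos 1,3,5,7): 1⊕0⊕0⊕1 = 0
s2 (pos 2,3,6,7): 1⊕0⊕0⊕1 = 0
s4 (pos 4,5,6,7): 0⊕0⊕0⊕1 = 1
Syndrome s4…s1 = 100 → error at position 4.
Flip position 4: 1100001 → 1101001
Read data bits from positions 3,5,6,7: 0001

0001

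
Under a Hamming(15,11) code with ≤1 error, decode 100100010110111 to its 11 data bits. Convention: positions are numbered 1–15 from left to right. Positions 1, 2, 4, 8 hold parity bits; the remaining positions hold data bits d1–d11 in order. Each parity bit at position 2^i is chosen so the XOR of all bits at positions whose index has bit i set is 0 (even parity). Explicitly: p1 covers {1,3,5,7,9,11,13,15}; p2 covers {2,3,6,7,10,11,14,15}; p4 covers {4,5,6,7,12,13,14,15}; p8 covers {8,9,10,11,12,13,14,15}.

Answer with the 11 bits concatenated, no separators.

s1 (pos 1,3,5,7,9,11,13,15): 1⊕0⊕0⊕0⊕0⊕1⊕1⊕1 = 0
s2 (pos 2,3,6,7,10,11,14,15): 0⊕0⊕0⊕0⊕1⊕1⊕1⊕1 = 0
s4 (pos 4,5,6,7,12,13,14,15): 1⊕0⊕0⊕0⊕0⊕1⊕1⊕1 = 0
s8 (pos 8,9,10,11,12,13,14,15): 1⊕0⊕1⊕1⊕0⊕1⊕1⊕1 = 0
Syndrome s8…s1 = 0000 → no error.
Read data bits from positions 3,5,6,7,9,10,11,12,13,14,15: 00000110111

00000110111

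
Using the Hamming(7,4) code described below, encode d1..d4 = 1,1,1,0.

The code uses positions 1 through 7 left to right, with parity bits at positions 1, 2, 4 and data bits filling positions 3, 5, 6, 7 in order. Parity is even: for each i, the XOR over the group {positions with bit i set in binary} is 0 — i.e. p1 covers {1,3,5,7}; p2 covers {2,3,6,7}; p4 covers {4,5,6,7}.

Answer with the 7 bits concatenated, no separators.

Place data at non-parity positions: p1 p2 1 p4 1 1 0
p1 (pos 1,3,5,7): XOR of data positions = 1⊕1⊕0 = 0
p2 (pos 2,3,6,7): XOR of data positions = 1⊕1⊕0 = 0
p4 (pos 4,5,6,7): XOR of data positions = 1⊕1⊕0 = 0
Codeword: 0010110

0010110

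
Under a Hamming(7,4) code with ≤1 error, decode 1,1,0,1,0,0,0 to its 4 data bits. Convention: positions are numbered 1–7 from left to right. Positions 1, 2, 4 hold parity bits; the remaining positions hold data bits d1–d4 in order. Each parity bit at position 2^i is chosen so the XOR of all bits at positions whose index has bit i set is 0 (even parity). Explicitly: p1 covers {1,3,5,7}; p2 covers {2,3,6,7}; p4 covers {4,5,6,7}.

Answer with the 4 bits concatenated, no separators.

s1 (pos 1,3,5,7): 1⊕0⊕0⊕0 = 1
s2 (pos 2,3,6,7): 1⊕0⊕0⊕0 = 1
s4 (pos 4,5,6,7): 1⊕0⊕0⊕0 = 1
Syndrome s4…s1 = 111 → error at position 7.
Flip position 7: 1101000 → 1101001
Read data bits from positions 3,5,6,7: 0001

0001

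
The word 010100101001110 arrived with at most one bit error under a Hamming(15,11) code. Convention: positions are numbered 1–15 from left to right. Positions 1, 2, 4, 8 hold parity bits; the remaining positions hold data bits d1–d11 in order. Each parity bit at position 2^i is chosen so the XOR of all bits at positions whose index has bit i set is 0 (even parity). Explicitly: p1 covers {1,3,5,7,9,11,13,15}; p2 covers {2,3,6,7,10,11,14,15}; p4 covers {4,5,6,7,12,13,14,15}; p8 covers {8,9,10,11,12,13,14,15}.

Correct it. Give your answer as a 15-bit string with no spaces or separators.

010100001001110

s1 (pos 1,3,5,7,9,11,13,15): 0⊕0⊕0⊕1⊕1⊕0⊕1⊕0 = 1
s2 (pos 2,3,6,7,10,11,14,15): 1⊕0⊕0⊕1⊕0⊕0⊕1⊕0 = 1
s4 (pos 4,5,6,7,12,13,14,15): 1⊕0⊕0⊕1⊕1⊕1⊕1⊕0 = 1
s8 (pos 8,9,10,11,12,13,14,15): 0⊕1⊕0⊕0⊕1⊕1⊕1⊕0 = 0
Syndrome s8…s1 = 0111 → error at position 7.
Flip position 7: 010100101001110 → 010100001001110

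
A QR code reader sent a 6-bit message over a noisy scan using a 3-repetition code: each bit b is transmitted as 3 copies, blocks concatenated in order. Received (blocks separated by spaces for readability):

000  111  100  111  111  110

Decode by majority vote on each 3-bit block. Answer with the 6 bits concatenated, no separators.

010111

Block 1 (000): 0 ones → 0
Block 2 (111): 3 ones → 1
Block 3 (100): 1 one → 0
Block 4 (111): 3 ones → 1
Block 5 (111): 3 ones → 1
Block 6 (110): 2 ones → 1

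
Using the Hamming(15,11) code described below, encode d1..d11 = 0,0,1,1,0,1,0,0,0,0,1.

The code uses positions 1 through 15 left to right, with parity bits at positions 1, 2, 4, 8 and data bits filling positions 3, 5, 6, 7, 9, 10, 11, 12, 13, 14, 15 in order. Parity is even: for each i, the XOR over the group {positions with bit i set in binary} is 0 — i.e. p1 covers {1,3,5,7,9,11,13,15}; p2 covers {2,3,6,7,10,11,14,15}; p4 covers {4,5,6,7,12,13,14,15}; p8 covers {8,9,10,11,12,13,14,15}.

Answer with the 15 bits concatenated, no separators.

000101100100001

Place data at non-parity positions: p1 p2 0 p4 0 1 1 p8 0 1 0 0 0 0 1
p1 (pos 1,3,5,7,9,11,13,15): XOR of data positions = 0⊕0⊕1⊕0⊕0⊕0⊕1 = 0
p2 (pos 2,3,6,7,10,11,14,15): XOR of data positions = 0⊕1⊕1⊕1⊕0⊕0⊕1 = 0
p4 (pos 4,5,6,7,12,13,14,15): XOR of data positions = 0⊕1⊕1⊕0⊕0⊕0⊕1 = 1
p8 (pos 8,9,10,11,12,13,14,15): XOR of data positions = 0⊕1⊕0⊕0⊕0⊕0⊕1 = 0
Codeword: 000101100100001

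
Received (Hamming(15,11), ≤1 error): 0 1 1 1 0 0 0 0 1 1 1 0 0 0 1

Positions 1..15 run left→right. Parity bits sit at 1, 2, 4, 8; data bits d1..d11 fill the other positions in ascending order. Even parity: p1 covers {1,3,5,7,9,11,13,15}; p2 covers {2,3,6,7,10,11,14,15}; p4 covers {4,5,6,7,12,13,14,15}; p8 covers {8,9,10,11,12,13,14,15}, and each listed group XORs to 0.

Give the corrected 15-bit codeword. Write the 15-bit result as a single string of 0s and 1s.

s1 (pos 1,3,5,7,9,11,13,15): 0⊕1⊕0⊕0⊕1⊕1⊕0⊕1 = 0
s2 (pos 2,3,6,7,10,11,14,15): 1⊕1⊕0⊕0⊕1⊕1⊕0⊕1 = 1
s4 (pos 4,5,6,7,12,13,14,15): 1⊕0⊕0⊕0⊕0⊕0⊕0⊕1 = 0
s8 (pos 8,9,10,11,12,13,14,15): 0⊕1⊕1⊕1⊕0⊕0⊕0⊕1 = 0
Syndrome s8…s1 = 0010 → error at position 2.
Flip position 2: 011100001110001 → 001100001110001

001100001110001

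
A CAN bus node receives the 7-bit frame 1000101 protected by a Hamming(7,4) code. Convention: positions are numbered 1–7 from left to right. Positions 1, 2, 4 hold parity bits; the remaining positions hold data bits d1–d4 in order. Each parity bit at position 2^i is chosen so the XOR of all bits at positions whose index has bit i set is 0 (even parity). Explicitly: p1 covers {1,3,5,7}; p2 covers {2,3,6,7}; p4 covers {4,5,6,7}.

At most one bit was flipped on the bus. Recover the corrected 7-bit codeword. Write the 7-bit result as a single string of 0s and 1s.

1010101

s1 (pos 1,3,5,7): 1⊕0⊕1⊕1 = 1
s2 (pos 2,3,6,7): 0⊕0⊕0⊕1 = 1
s4 (pos 4,5,6,7): 0⊕1⊕0⊕1 = 0
Syndrome s4…s1 = 011 → error at position 3.
Flip position 3: 1000101 → 1010101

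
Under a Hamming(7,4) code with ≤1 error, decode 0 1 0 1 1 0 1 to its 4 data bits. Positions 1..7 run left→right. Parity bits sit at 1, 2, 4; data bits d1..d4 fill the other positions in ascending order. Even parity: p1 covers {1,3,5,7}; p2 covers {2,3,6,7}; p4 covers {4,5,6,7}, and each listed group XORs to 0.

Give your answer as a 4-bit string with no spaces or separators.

s1 (pos 1,3,5,7): 0⊕0⊕1⊕1 = 0
s2 (pos 2,3,6,7): 1⊕0⊕0⊕1 = 0
s4 (pos 4,5,6,7): 1⊕1⊕0⊕1 = 1
Syndrome s4…s1 = 100 → error at position 4.
Flip position 4: 0101101 → 0100101
Read data bits from positions 3,5,6,7: 0101

0101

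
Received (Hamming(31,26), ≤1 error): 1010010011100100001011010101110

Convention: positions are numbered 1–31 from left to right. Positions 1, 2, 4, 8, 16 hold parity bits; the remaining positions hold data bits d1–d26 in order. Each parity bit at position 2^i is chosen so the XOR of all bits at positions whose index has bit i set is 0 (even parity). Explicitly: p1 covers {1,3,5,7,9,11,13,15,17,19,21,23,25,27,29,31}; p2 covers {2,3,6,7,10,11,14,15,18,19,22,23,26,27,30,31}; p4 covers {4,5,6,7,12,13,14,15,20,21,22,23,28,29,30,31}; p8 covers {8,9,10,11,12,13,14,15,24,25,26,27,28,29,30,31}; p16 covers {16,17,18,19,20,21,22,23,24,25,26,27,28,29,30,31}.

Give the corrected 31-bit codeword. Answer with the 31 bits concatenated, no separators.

s1 (pos 1,3,5,7,9,11,13,15,17,19,21,23,25,27,29,31): 1⊕1⊕0⊕0⊕1⊕1⊕0⊕0⊕0⊕1⊕1⊕0⊕0⊕0⊕1⊕0 = 1
s2 (pos 2,3,6,7,10,11,14,15,18,19,22,23,26,27,30,31): 0⊕1⊕1⊕0⊕1⊕1⊕1⊕0⊕0⊕1⊕1⊕0⊕1⊕0⊕1⊕0 = 1
s4 (pos 4,5,6,7,12,13,14,15,20,21,22,23,28,29,30,31): 0⊕0⊕1⊕0⊕0⊕0⊕1⊕0⊕0⊕1⊕1⊕0⊕1⊕1⊕1⊕0 = 1
s8 (pos 8,9,10,11,12,13,14,15,24,25,26,27,28,29,30,31): 0⊕1⊕1⊕1⊕0⊕0⊕1⊕0⊕1⊕0⊕1⊕0⊕1⊕1⊕1⊕0 = 1
s16 (pos 16,17,18,19,20,21,22,23,24,25,26,27,28,29,30,31): 0⊕0⊕0⊕1⊕0⊕1⊕1⊕0⊕1⊕0⊕1⊕0⊕1⊕1⊕1⊕0 = 0
Syndrome s16…s1 = 01111 → error at position 15.
Flip position 15: 1010010011100100001011010101110 → 1010010011100110001011010101110

1010010011100110001011010101110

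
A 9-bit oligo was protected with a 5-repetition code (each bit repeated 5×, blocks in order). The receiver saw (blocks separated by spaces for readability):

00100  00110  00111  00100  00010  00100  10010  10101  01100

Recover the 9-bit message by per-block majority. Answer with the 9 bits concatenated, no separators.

001000010

Block 1 (00100): 1 one → 0
Block 2 (00110): 2 ones → 0
Block 3 (00111): 3 ones → 1
Block 4 (00100): 1 one → 0
Block 5 (00010): 1 one → 0
Block 6 (00100): 1 one → 0
Block 7 (10010): 2 ones → 0
Block 8 (10101): 3 ones → 1
Block 9 (01100): 2 ones → 0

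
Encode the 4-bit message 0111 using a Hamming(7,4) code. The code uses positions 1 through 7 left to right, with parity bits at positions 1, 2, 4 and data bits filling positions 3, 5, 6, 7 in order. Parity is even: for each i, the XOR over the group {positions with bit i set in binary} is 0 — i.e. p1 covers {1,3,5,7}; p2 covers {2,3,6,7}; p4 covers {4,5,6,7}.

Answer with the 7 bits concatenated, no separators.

0001111

Place data at non-parity positions: p1 p2 0 p4 1 1 1
p1 (pos 1,3,5,7): XOR of data positions = 0⊕1⊕1 = 0
p2 (pos 2,3,6,7): XOR of data positions = 0⊕1⊕1 = 0
p4 (pos 4,5,6,7): XOR of data positions = 1⊕1⊕1 = 1
Codeword: 0001111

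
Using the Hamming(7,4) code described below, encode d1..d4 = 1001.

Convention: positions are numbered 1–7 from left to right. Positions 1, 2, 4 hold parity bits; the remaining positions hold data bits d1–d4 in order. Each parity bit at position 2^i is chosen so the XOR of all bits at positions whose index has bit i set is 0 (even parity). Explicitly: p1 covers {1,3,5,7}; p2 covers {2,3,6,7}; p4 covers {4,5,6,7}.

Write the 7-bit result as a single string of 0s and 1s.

Place data at non-parity positions: p1 p2 1 p4 0 0 1
p1 (pos 1,3,5,7): XOR of data positions = 1⊕0⊕1 = 0
p2 (pos 2,3,6,7): XOR of data positions = 1⊕0⊕1 = 0
p4 (pos 4,5,6,7): XOR of data positions = 0⊕0⊕1 = 1
Codeword: 0011001

0011001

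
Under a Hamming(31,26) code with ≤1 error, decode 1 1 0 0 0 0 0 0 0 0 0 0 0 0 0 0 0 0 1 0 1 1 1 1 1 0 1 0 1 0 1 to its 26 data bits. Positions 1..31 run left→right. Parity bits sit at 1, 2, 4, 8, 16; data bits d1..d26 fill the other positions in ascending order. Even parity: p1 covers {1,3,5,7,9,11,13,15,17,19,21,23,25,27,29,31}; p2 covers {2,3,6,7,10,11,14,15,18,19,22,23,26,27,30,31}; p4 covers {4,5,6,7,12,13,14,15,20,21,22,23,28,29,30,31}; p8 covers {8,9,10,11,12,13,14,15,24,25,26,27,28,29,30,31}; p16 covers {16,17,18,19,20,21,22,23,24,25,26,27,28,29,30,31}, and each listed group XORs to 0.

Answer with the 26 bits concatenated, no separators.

00000000000001011111011101

s1 (pos 1,3,5,7,9,11,13,15,17,19,21,23,25,27,29,31): 1⊕0⊕0⊕0⊕0⊕0⊕0⊕0⊕0⊕1⊕1⊕1⊕1⊕1⊕1⊕1 = 0
s2 (pos 2,3,6,7,10,11,14,15,18,19,22,23,26,27,30,31): 1⊕0⊕0⊕0⊕0⊕0⊕0⊕0⊕0⊕1⊕1⊕1⊕0⊕1⊕0⊕1 = 0
s4 (pos 4,5,6,7,12,13,14,15,20,21,22,23,28,29,30,31): 0⊕0⊕0⊕0⊕0⊕0⊕0⊕0⊕0⊕1⊕1⊕1⊕0⊕1⊕0⊕1 = 1
s8 (pos 8,9,10,11,12,13,14,15,24,25,26,27,28,29,30,31): 0⊕0⊕0⊕0⊕0⊕0⊕0⊕0⊕1⊕1⊕0⊕1⊕0⊕1⊕0⊕1 = 1
s16 (pos 16,17,18,19,20,21,22,23,24,25,26,27,28,29,30,31): 0⊕0⊕0⊕1⊕0⊕1⊕1⊕1⊕1⊕1⊕0⊕1⊕0⊕1⊕0⊕1 = 1
Syndrome s16…s1 = 11100 → error at position 28.
Flip position 28: 1100000000000000001011111010101 → 1100000000000000001011111011101
Read data bits from positions 3,5,6,7,9,10,11,12,13,14,15,17,18,19,20,21,22,23,24,25,26,27,28,29,30,31: 00000000000001011111011101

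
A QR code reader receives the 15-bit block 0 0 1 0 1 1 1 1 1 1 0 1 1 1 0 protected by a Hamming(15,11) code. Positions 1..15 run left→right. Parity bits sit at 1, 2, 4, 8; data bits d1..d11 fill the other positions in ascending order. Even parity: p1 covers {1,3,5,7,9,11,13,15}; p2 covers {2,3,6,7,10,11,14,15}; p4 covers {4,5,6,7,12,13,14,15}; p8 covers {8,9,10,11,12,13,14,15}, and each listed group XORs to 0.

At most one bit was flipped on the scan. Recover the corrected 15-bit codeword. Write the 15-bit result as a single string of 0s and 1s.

000011111101110

s1 (pos 1,3,5,7,9,11,13,15): 0⊕1⊕1⊕1⊕1⊕0⊕1⊕0 = 1
s2 (pos 2,3,6,7,10,11,14,15): 0⊕1⊕1⊕1⊕1⊕0⊕1⊕0 = 1
s4 (pos 4,5,6,7,12,13,14,15): 0⊕1⊕1⊕1⊕1⊕1⊕1⊕0 = 0
s8 (pos 8,9,10,11,12,13,14,15): 1⊕1⊕1⊕0⊕1⊕1⊕1⊕0 = 0
Syndrome s8…s1 = 0011 → error at position 3.
Flip position 3: 001011111101110 → 000011111101110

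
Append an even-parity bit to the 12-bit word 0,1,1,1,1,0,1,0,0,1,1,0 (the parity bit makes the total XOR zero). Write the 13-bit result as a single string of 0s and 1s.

XOR of the 12 data bits: 0⊕1⊕1⊕1⊕1⊕0⊕1⊕0⊕0⊕1⊕1⊕0 = 1
Parity bit = 1 (so all 13 bits XOR to 0).

0111101001101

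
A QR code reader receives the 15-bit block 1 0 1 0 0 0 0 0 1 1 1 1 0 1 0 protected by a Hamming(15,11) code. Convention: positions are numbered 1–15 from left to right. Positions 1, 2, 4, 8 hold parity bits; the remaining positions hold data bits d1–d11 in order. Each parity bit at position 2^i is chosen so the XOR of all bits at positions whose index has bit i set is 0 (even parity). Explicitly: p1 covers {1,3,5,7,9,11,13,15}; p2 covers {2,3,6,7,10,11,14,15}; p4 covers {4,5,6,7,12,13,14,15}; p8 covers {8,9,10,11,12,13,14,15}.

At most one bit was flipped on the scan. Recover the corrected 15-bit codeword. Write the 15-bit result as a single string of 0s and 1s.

101000011111010

s1 (pos 1,3,5,7,9,11,13,15): 1⊕1⊕0⊕0⊕1⊕1⊕0⊕0 = 0
s2 (pos 2,3,6,7,10,11,14,15): 0⊕1⊕0⊕0⊕1⊕1⊕1⊕0 = 0
s4 (pos 4,5,6,7,12,13,14,15): 0⊕0⊕0⊕0⊕1⊕0⊕1⊕0 = 0
s8 (pos 8,9,10,11,12,13,14,15): 0⊕1⊕1⊕1⊕1⊕0⊕1⊕0 = 1
Syndrome s8…s1 = 1000 → error at position 8.
Flip position 8: 101000001111010 → 101000011111010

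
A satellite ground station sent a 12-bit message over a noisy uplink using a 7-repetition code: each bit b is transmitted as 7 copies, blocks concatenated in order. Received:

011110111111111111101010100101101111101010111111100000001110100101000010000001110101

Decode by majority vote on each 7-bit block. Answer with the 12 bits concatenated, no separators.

Block 1 (0111101): 5 ones → 1
Block 2 (1111111): 7 ones → 1
Block 3 (1111101): 6 ones → 1
Block 4 (0101001): 3 ones → 0
Block 5 (0110111): 5 ones → 1
Block 6 (1101010): 4 ones → 1
Block 7 (1111111): 7 ones → 1
Block 8 (0000000): 0 ones → 0
Block 9 (1110100): 4 ones → 1
Block 10 (1010000): 2 ones → 0
Block 11 (1000000): 1 one → 0
Block 12 (1110101): 5 ones → 1

111011101001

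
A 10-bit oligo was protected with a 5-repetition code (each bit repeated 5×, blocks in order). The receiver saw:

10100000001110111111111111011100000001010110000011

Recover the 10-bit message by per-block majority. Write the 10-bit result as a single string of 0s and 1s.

0011110000

Block 1 (10100): 2 ones → 0
Block 2 (00000): 0 ones → 0
Block 3 (11101): 4 ones → 1
Block 4 (11111): 5 ones → 1
Block 5 (11111): 5 ones → 1
Block 6 (10111): 4 ones → 1
Block 7 (00000): 0 ones → 0
Block 8 (00101): 2 ones → 0
Block 9 (01100): 2 ones → 0
Block 10 (00011): 2 ones → 0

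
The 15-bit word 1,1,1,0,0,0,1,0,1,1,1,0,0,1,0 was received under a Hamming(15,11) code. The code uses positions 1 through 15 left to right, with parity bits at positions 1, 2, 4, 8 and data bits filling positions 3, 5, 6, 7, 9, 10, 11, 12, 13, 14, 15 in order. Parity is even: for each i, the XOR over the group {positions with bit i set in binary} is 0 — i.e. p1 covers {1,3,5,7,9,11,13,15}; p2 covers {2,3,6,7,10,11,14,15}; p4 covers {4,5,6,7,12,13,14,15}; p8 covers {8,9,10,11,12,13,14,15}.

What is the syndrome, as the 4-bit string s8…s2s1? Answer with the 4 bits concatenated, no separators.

0001

s1 (pos 1,3,5,7,9,11,13,15): 1⊕1⊕0⊕1⊕1⊕1⊕0⊕0 = 1
s2 (pos 2,3,6,7,10,11,14,15): 1⊕1⊕0⊕1⊕1⊕1⊕1⊕0 = 0
s4 (pos 4,5,6,7,12,13,14,15): 0⊕0⊕0⊕1⊕0⊕0⊕1⊕0 = 0
s8 (pos 8,9,10,11,12,13,14,15): 0⊕1⊕1⊕1⊕0⊕0⊕1⊕0 = 0
Syndrome s8…s1 = 0001 → error at position 1.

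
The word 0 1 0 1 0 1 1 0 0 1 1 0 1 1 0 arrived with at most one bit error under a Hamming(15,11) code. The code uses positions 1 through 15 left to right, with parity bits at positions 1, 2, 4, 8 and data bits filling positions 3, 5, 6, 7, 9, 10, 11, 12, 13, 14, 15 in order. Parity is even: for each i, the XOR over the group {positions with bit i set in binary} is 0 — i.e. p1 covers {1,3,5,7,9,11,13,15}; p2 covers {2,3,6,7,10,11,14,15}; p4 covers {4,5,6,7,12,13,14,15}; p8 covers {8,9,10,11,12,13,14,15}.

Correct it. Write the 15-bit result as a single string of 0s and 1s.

s1 (pos 1,3,5,7,9,11,13,15): 0⊕0⊕0⊕1⊕0⊕1⊕1⊕0 = 1
s2 (pos 2,3,6,7,10,11,14,15): 1⊕0⊕1⊕1⊕1⊕1⊕1⊕0 = 0
s4 (pos 4,5,6,7,12,13,14,15): 1⊕0⊕1⊕1⊕0⊕1⊕1⊕0 = 1
s8 (pos 8,9,10,11,12,13,14,15): 0⊕0⊕1⊕1⊕0⊕1⊕1⊕0 = 0
Syndrome s8…s1 = 0101 → error at position 5.
Flip position 5: 010101100110110 → 010111100110110

010111100110110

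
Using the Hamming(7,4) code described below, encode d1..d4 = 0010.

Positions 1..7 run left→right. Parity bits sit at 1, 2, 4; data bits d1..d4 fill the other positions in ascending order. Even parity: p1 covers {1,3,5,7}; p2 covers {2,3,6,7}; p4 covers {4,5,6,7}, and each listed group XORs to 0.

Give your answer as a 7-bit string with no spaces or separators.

0101010

Place data at non-parity positions: p1 p2 0 p4 0 1 0
p1 (pos 1,3,5,7): XOR of data positions = 0⊕0⊕0 = 0
p2 (pos 2,3,6,7): XOR of data positions = 0⊕1⊕0 = 1
p4 (pos 4,5,6,7): XOR of data positions = 0⊕1⊕0 = 1
Codeword: 0101010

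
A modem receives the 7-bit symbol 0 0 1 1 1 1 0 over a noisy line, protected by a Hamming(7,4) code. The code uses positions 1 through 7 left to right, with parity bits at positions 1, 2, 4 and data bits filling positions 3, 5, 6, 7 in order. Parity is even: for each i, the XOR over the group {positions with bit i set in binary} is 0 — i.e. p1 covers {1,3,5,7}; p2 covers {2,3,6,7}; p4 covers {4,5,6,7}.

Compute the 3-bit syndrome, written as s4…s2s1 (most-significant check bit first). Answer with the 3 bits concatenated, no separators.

100

s1 (pos 1,3,5,7): 0⊕1⊕1⊕0 = 0
s2 (pos 2,3,6,7): 0⊕1⊕1⊕0 = 0
s4 (pos 4,5,6,7): 1⊕1⊕1⊕0 = 1
Syndrome s4…s1 = 100 → error at position 4.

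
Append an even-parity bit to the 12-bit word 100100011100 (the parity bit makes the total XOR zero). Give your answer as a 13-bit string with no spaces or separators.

XOR of the 12 data bits: 1⊕0⊕0⊕1⊕0⊕0⊕0⊕1⊕1⊕1⊕0⊕0 = 1
Parity bit = 1 (so all 13 bits XOR to 0).

1001000111001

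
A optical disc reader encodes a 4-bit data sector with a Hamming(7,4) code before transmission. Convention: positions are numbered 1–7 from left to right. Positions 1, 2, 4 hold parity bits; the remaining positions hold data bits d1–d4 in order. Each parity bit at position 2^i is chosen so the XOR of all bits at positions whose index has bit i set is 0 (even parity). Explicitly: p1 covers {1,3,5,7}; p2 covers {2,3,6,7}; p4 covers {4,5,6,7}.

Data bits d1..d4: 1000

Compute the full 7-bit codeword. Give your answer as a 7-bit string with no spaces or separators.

Place data at non-parity positions: p1 p2 1 p4 0 0 0
p1 (pos 1,3,5,7): XOR of data positions = 1⊕0⊕0 = 1
p2 (pos 2,3,6,7): XOR of data positions = 1⊕0⊕0 = 1
p4 (pos 4,5,6,7): XOR of data positions = 0⊕0⊕0 = 0
Codeword: 1110000

1110000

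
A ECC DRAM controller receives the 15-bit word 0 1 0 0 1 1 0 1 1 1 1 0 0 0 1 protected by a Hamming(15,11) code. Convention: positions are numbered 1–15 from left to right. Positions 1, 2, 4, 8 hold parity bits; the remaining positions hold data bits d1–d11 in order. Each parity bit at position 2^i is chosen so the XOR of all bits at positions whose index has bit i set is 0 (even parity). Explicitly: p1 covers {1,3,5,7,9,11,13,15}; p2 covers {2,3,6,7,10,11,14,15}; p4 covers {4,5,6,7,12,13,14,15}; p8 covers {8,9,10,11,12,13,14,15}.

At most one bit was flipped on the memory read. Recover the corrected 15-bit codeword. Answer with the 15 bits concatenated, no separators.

s1 (pos 1,3,5,7,9,11,13,15): 0⊕0⊕1⊕0⊕1⊕1⊕0⊕1 = 0
s2 (pos 2,3,6,7,10,11,14,15): 1⊕0⊕1⊕0⊕1⊕1⊕0⊕1 = 1
s4 (pos 4,5,6,7,12,13,14,15): 0⊕1⊕1⊕0⊕0⊕0⊕0⊕1 = 1
s8 (pos 8,9,10,11,12,13,14,15): 1⊕1⊕1⊕1⊕0⊕0⊕0⊕1 = 1
Syndrome s8…s1 = 1110 → error at position 14.
Flip position 14: 010011011110001 → 010011011110011

010011011110011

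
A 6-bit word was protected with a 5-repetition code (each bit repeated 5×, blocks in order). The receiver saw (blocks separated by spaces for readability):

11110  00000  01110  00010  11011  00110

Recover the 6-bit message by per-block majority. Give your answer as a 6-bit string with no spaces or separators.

Block 1 (11110): 4 ones → 1
Block 2 (00000): 0 ones → 0
Block 3 (01110): 3 ones → 1
Block 4 (00010): 1 one → 0
Block 5 (11011): 4 ones → 1
Block 6 (00110): 2 ones → 0

101010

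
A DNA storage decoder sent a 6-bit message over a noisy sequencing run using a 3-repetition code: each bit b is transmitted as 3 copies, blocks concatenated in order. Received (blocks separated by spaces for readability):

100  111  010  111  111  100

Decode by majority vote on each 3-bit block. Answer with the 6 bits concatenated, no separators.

010110

Block 1 (100): 1 one → 0
Block 2 (111): 3 ones → 1
Block 3 (010): 1 one → 0
Block 4 (111): 3 ones → 1
Block 5 (111): 3 ones → 1
Block 6 (100): 1 one → 0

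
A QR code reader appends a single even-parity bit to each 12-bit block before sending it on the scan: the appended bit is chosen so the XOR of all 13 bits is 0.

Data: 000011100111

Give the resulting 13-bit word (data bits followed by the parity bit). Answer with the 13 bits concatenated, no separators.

0000111001110

XOR of the 12 data bits: 0⊕0⊕0⊕0⊕1⊕1⊕1⊕0⊕0⊕1⊕1⊕1 = 0
Parity bit = 0 (so all 13 bits XOR to 0).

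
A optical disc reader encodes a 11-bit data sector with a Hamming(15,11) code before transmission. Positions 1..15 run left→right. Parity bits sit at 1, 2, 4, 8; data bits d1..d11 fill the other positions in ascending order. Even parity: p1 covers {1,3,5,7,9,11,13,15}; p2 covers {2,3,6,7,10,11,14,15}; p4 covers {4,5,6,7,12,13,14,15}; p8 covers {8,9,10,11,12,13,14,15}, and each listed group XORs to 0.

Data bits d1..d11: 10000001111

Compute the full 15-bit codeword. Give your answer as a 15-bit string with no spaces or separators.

Place data at non-parity positions: p1 p2 1 p4 0 0 0 p8 0 0 0 1 1 1 1
p1 (pos 1,3,5,7,9,11,13,15): XOR of data positions = 1⊕0⊕0⊕0⊕0⊕1⊕1 = 1
p2 (pos 2,3,6,7,10,11,14,15): XOR of data positions = 1⊕0⊕0⊕0⊕0⊕1⊕1 = 1
p4 (pos 4,5,6,7,12,13,14,15): XOR of data positions = 0⊕0⊕0⊕1⊕1⊕1⊕1 = 0
p8 (pos 8,9,10,11,12,13,14,15): XOR of data positions = 0⊕0⊕0⊕1⊕1⊕1⊕1 = 0
Codeword: 111000000001111

111000000001111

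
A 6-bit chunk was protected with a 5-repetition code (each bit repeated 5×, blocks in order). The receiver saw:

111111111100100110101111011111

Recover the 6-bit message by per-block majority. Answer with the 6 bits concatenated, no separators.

Block 1 (11111): 5 ones → 1
Block 2 (11111): 5 ones → 1
Block 3 (00100): 1 one → 0
Block 4 (11010): 3 ones → 1
Block 5 (11110): 4 ones → 1
Block 6 (11111): 5 ones → 1

110111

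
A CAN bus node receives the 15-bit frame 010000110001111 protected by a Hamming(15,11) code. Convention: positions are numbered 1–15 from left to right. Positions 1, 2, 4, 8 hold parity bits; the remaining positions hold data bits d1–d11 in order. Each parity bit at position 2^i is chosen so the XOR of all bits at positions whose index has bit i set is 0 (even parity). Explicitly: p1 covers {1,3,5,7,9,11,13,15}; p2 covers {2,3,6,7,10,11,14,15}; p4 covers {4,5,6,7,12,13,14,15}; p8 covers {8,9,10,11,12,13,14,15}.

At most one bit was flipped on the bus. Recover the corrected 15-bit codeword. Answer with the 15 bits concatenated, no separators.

s1 (pos 1,3,5,7,9,11,13,15): 0⊕0⊕0⊕1⊕0⊕0⊕1⊕1 = 1
s2 (pos 2,3,6,7,10,11,14,15): 1⊕0⊕0⊕1⊕0⊕0⊕1⊕1 = 0
s4 (pos 4,5,6,7,12,13,14,15): 0⊕0⊕0⊕1⊕1⊕1⊕1⊕1 = 1
s8 (pos 8,9,10,11,12,13,14,15): 1⊕0⊕0⊕0⊕1⊕1⊕1⊕1 = 1
Syndrome s8…s1 = 1101 → error at position 13.
Flip position 13: 010000110001111 → 010000110001011

010000110001011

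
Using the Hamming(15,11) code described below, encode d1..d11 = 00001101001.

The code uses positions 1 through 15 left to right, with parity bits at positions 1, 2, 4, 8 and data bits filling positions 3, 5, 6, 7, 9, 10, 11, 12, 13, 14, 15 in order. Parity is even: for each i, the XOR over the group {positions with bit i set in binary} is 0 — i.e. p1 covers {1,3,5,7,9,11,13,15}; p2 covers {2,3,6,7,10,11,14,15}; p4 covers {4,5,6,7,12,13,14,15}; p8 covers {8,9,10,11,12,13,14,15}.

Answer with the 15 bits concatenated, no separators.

000000001101001

Place data at non-parity positions: p1 p2 0 p4 0 0 0 p8 1 1 0 1 0 0 1
p1 (pos 1,3,5,7,9,11,13,15): XOR of data positions = 0⊕0⊕0⊕1⊕0⊕0⊕1 = 0
p2 (pos 2,3,6,7,10,11,14,15): XOR of data positions = 0⊕0⊕0⊕1⊕0⊕0⊕1 = 0
p4 (pos 4,5,6,7,12,13,14,15): XOR of data positions = 0⊕0⊕0⊕1⊕0⊕0⊕1 = 0
p8 (pos 8,9,10,11,12,13,14,15): XOR of data positions = 1⊕1⊕0⊕1⊕0⊕0⊕1 = 0
Codeword: 000000001101001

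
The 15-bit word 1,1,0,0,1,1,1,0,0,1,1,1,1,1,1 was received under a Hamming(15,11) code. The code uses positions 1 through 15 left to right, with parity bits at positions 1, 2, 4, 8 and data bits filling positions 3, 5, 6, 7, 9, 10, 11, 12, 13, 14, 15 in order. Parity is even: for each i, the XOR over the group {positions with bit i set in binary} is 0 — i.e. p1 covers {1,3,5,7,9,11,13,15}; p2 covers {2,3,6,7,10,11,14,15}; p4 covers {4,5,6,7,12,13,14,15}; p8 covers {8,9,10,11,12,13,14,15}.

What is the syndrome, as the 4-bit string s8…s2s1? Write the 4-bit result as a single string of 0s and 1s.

s1 (pos 1,3,5,7,9,11,13,15): 1⊕0⊕1⊕1⊕0⊕1⊕1⊕1 = 0
s2 (pos 2,3,6,7,10,11,14,15): 1⊕0⊕1⊕1⊕1⊕1⊕1⊕1 = 1
s4 (pos 4,5,6,7,12,13,14,15): 0⊕1⊕1⊕1⊕1⊕1⊕1⊕1 = 1
s8 (pos 8,9,10,11,12,13,14,15): 0⊕0⊕1⊕1⊕1⊕1⊕1⊕1 = 0
Syndrome s8…s1 = 0110 → error at position 6.

0110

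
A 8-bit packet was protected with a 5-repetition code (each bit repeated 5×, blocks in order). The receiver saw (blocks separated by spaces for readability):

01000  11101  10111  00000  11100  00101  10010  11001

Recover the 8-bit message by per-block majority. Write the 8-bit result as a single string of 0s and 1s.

01101001

Block 1 (01000): 1 one → 0
Block 2 (11101): 4 ones → 1
Block 3 (10111): 4 ones → 1
Block 4 (00000): 0 ones → 0
Block 5 (11100): 3 ones → 1
Block 6 (00101): 2 ones → 0
Block 7 (10010): 2 ones → 0
Block 8 (11001): 3 ones → 1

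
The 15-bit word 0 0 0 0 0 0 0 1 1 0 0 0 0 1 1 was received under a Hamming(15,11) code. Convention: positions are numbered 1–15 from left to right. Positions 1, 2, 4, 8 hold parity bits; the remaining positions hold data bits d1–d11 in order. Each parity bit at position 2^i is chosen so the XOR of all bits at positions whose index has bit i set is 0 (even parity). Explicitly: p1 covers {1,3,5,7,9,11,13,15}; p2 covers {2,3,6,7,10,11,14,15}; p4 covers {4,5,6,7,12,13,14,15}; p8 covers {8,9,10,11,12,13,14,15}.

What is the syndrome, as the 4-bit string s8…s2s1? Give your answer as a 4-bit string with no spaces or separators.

s1 (pos 1,3,5,7,9,11,13,15): 0⊕0⊕0⊕0⊕1⊕0⊕0⊕1 = 0
s2 (pos 2,3,6,7,10,11,14,15): 0⊕0⊕0⊕0⊕0⊕0⊕1⊕1 = 0
s4 (pos 4,5,6,7,12,13,14,15): 0⊕0⊕0⊕0⊕0⊕0⊕1⊕1 = 0
s8 (pos 8,9,10,11,12,13,14,15): 1⊕1⊕0⊕0⊕0⊕0⊕1⊕1 = 0
Syndrome s8…s1 = 0000 → no error.

0000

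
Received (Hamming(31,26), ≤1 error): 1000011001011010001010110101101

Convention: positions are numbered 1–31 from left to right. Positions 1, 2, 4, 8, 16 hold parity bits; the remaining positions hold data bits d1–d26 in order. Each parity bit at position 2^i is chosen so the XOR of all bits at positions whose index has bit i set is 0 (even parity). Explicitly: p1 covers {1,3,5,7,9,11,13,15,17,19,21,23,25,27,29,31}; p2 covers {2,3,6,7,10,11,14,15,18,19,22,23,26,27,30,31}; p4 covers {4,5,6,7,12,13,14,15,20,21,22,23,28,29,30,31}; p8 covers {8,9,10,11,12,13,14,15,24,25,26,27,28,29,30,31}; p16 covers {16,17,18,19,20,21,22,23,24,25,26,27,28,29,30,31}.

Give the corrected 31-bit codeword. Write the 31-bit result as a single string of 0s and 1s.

1000011011011010001010110101101

s1 (pos 1,3,5,7,9,11,13,15,17,19,21,23,25,27,29,31): 1⊕0⊕0⊕1⊕0⊕0⊕1⊕1⊕0⊕1⊕1⊕1⊕0⊕0⊕1⊕1 = 1
s2 (pos 2,3,6,7,10,11,14,15,18,19,22,23,26,27,30,31): 0⊕0⊕1⊕1⊕1⊕0⊕0⊕1⊕0⊕1⊕0⊕1⊕1⊕0⊕0⊕1 = 0
s4 (pos 4,5,6,7,12,13,14,15,20,21,22,23,28,29,30,31): 0⊕0⊕1⊕1⊕1⊕1⊕0⊕1⊕0⊕1⊕0⊕1⊕1⊕1⊕0⊕1 = 0
s8 (pos 8,9,10,11,12,13,14,15,24,25,26,27,28,29,30,31): 0⊕0⊕1⊕0⊕1⊕1⊕0⊕1⊕1⊕0⊕1⊕0⊕1⊕1⊕0⊕1 = 1
s16 (pos 16,17,18,19,20,21,22,23,24,25,26,27,28,29,30,31): 0⊕0⊕0⊕1⊕0⊕1⊕0⊕1⊕1⊕0⊕1⊕0⊕1⊕1⊕0⊕1 = 0
Syndrome s16…s1 = 01001 → error at position 9.
Flip position 9: 1000011001011010001010110101101 → 1000011011011010001010110101101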